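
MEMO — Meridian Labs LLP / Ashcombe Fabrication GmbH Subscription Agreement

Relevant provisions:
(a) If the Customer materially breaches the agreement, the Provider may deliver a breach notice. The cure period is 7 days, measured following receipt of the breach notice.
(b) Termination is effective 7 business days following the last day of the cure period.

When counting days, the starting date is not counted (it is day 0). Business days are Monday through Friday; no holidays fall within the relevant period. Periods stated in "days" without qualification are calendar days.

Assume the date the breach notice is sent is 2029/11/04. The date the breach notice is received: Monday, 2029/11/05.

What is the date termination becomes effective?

The last day of the cure period: 2029/11/05 + 7 days = 2029/11/12.
The date termination becomes effective: counting 7 business days from Monday, 2029/11/12 (Nov 13, Nov 14, Nov 15, Nov 16, Nov 19, Nov 20, Nov 21, skipping weekends) reaches Wednesday, 2029/11/21.

2029/11/21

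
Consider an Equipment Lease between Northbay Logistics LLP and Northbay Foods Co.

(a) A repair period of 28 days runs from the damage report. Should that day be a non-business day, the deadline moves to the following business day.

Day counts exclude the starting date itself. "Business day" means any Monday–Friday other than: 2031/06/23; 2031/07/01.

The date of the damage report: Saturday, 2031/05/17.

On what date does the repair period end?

The last day of the repair period: 28 calendar days after 2031/05/17 is 2031/06/14. That falls on a Saturday, so it rolls to the next business day, Monday, 2031/06/16.

2031/06/16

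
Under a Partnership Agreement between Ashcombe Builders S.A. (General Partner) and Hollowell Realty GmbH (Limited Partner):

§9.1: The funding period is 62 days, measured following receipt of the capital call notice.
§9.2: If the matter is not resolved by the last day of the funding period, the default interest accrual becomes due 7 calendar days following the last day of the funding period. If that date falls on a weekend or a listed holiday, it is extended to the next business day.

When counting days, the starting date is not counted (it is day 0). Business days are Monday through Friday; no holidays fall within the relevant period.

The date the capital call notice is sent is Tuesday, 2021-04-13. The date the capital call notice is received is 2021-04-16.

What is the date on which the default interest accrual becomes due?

2021-06-24

The last day of the funding period: 62 calendar days after 2021-04-16 is 2021-06-17.
The date on which the default interest accrual becomes due: 7 calendar days after 2021-06-17 is 2021-06-24. 2021-06-24 is a Thursday, so no roll-forward applies.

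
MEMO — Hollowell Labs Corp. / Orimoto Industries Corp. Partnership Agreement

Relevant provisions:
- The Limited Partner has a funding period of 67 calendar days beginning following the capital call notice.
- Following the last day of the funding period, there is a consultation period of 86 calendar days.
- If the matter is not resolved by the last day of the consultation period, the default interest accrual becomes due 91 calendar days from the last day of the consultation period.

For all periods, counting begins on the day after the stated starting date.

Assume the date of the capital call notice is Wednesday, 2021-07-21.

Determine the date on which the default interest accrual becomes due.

2022-03-22

Adding 67 calendar days to 2021-07-21 gives 2021-09-26, which is the last day of the funding period.
The last day of the consultation period: 2021-09-26 + 86 days = 2021-12-21.
Adding 91 calendar days to 2021-12-21 gives 2022-03-22, which is the date on which the default interest accrual becomes due.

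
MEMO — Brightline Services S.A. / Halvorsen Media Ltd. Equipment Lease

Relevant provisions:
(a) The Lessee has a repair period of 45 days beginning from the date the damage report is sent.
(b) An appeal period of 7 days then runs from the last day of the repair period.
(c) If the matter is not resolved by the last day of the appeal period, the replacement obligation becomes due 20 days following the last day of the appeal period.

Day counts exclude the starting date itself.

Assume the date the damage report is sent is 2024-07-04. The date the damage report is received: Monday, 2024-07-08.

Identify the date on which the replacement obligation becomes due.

2024-09-14

The last day of the repair period: 2024-07-04 + 45 days = 2024-08-18.
Adding 7 calendar days to 2024-08-18 gives 2024-08-25, which is the last day of the appeal period.
Adding 20 calendar days to 2024-08-25 gives 2024-09-14, which is the date on which the replacement obligation becomes due.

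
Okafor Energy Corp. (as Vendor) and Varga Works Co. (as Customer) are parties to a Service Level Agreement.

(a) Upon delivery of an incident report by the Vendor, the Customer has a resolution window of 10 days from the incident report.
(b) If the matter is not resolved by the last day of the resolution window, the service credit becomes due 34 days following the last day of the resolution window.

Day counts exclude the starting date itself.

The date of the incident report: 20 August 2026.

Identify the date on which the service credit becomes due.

The last day of the resolution window: 10 calendar days after 20 August 2026 is 30 August 2026.
The date on which the service credit becomes due: 30 August 2026 + 34 days = 3 October 2026.

3 October 2026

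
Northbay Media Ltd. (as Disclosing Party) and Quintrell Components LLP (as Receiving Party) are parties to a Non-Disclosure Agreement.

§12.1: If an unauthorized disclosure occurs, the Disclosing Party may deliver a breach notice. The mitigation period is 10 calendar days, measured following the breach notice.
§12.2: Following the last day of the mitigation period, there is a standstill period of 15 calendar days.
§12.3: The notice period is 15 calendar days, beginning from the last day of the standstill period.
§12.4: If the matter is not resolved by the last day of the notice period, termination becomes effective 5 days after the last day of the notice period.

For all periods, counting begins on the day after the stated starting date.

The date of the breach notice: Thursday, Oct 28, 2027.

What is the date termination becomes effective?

Adding 10 calendar days to Oct 28, 2027 gives Nov 7, 2027, which is the last day of the mitigation period.
The last day of the standstill period: Nov 7, 2027 + 15 days = Nov 22, 2027.
Adding 15 calendar days to Nov 22, 2027 gives Dec 7, 2027, which is the last day of the notice period.
The date termination becomes effective: Dec 7, 2027 + 5 days = Dec 12, 2027.

Dec 12, 2027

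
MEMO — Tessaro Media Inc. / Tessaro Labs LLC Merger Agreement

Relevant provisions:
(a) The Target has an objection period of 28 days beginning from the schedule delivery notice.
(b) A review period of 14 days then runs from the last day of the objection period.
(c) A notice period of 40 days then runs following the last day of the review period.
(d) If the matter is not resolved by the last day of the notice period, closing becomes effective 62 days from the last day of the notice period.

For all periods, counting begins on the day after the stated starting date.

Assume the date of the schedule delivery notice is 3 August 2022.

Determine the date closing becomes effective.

The last day of the objection period: 28 calendar days after 3 August 2022 is 31 August 2022.
Adding 14 calendar days to 31 August 2022 gives 14 September 2022, which is the last day of the review period.
The last day of the notice period: 14 September 2022 + 40 days = 24 October 2022.
Adding 62 calendar days to 24 October 2022 gives 25 December 2022, which is the date closing becomes effective.

25 December 2022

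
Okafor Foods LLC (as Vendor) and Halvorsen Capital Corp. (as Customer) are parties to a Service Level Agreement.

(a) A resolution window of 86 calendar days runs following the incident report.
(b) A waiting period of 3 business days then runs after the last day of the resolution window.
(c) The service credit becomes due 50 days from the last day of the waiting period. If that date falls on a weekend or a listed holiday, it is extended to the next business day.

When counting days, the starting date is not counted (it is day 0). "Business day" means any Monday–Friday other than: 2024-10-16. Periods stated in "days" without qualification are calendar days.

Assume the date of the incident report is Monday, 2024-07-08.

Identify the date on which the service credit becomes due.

2024-11-26

The last day of the resolution window: 86 calendar days after 2024-07-08 is 2024-10-02.
The last day of the waiting period: 3 business days after Wednesday, 2024-10-02, skipping weekends — Oct 3, Oct 4, Oct 7 — lands on Monday, 2024-10-07.
The date on which the service credit becomes due: 50 calendar days after 2024-10-07 is 2024-11-26. 2024-11-26 is a Tuesday and is not a listed holiday, so no roll-forward applies.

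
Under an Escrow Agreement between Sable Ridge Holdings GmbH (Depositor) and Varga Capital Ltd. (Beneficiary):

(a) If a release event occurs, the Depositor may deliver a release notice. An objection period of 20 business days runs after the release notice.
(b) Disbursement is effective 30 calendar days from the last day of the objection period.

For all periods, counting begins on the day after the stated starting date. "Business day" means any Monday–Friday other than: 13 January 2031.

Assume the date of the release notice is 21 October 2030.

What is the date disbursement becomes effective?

From Monday, 21 October 2030, 20 business days (Oct 22, Oct 23, Oct 24, Oct 25, …, Nov 14, Nov 15, Nov 18, skipping weekends) brings us to Monday, 18 November 2030, which is the last day of the objection period.
The date disbursement becomes effective: 18 November 2030 + 30 days = 18 December 2030.

18 December 2030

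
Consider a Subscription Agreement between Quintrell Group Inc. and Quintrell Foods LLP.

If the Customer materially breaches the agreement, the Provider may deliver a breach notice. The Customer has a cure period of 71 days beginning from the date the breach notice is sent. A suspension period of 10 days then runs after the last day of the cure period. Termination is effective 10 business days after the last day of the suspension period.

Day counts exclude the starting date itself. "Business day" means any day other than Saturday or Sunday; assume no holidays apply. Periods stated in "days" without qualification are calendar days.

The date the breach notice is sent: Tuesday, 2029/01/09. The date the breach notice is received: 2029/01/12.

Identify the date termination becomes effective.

The last day of the cure period: 2029/01/09 + 71 days = 2029/03/21.
Adding 10 calendar days to 2029/03/21 gives 2029/03/31, which is the last day of the suspension period.
The date termination becomes effective: 10 business days after Saturday, 2029/03/31, skipping weekends — Apr 2, Apr 3, Apr 4, Apr 5, Apr 6, Apr 9, Apr 10, Apr 11, Apr 12, Apr 13 — lands on Friday, 2029/04/13.

2029/04/13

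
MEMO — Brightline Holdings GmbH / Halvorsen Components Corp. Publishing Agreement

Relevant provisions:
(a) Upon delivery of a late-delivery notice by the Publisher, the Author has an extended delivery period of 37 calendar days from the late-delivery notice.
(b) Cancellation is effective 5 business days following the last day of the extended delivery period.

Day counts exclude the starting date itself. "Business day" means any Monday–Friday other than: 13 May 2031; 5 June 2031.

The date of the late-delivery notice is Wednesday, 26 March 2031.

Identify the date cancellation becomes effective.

9 May 2031

The last day of the extended delivery period: 37 calendar days after 26 March 2031 is 2 May 2031.
The date cancellation becomes effective: counting 5 business days from Friday, 2 May 2031 (May 5, May 6, May 7, May 8, May 9, skipping weekends) reaches Friday, 9 May 2031.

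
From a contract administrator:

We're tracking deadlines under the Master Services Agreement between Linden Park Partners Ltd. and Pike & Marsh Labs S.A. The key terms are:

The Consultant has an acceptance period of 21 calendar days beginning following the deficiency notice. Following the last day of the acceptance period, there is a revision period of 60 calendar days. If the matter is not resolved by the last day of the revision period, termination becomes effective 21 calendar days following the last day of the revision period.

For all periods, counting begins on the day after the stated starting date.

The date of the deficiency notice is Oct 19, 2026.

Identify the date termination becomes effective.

The last day of the acceptance period: Oct 19, 2026 + 21 days = Nov 9, 2026.
Adding 60 calendar days to Nov 9, 2026 gives Jan 8, 2027, which is the last day of the revision period.
The date termination becomes effective: 21 calendar days after Jan 8, 2027 is Jan 29, 2027.

Jan 29, 2027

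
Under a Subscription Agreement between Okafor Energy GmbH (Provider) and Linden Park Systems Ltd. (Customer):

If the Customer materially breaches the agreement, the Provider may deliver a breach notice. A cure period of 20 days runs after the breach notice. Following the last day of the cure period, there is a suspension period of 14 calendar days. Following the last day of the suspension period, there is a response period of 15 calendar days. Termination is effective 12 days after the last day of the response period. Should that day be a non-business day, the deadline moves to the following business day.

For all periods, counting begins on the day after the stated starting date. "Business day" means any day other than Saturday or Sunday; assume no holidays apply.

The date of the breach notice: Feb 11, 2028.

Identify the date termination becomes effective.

Apr 12, 2028

The last day of the cure period: Feb 11, 2028 + 20 days = Mar 2, 2028.
The last day of the suspension period: Mar 2, 2028 + 14 days = Mar 16, 2028.
The last day of the response period: 15 calendar days after Mar 16, 2028 is Mar 31, 2028.
Adding 12 calendar days to Mar 31, 2028 gives Apr 12, 2028, which is the date termination becomes effective. Apr 12, 2028 is a Wednesday, so no roll-forward applies.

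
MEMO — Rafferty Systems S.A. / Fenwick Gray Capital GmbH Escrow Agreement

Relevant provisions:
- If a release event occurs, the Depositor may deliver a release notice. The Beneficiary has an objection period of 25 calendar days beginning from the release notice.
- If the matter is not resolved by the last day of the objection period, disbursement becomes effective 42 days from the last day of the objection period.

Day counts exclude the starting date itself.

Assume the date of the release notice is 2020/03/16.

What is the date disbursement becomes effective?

Adding 25 calendar days to 2020/03/16 gives 2020/04/10, which is the last day of the objection period.
The date disbursement becomes effective: 2020/04/10 + 42 days = 2020/05/22.

2020/05/22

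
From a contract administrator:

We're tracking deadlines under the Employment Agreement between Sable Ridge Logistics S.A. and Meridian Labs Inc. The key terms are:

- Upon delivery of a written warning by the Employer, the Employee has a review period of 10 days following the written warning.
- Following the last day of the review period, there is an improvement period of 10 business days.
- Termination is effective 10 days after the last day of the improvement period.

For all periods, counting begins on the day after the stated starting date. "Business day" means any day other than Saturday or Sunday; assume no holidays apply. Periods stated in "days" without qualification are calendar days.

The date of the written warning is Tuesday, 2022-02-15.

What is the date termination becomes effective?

The last day of the review period: 2022-02-15 + 10 days = 2022-02-25.
The last day of the improvement period: counting 10 business days from Friday, 2022-02-25 (Feb 28, Mar 1, Mar 2, Mar 3, Mar 4, Mar 7, Mar 8, Mar 9, Mar 10, Mar 11, skipping weekends) reaches Friday, 2022-03-11.
Adding 10 calendar days to 2022-03-11 gives 2022-03-21, which is the date termination becomes effective.

2022-03-21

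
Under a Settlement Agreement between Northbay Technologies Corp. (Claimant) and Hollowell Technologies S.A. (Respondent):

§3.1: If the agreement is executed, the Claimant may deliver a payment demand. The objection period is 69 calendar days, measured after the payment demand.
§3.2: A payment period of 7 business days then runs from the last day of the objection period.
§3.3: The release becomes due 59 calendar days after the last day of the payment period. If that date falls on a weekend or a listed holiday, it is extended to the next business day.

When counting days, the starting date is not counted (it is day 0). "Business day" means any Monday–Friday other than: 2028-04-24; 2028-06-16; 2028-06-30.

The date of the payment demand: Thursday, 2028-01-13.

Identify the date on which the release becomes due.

Adding 69 calendar days to 2028-01-13 gives 2028-03-22, which is the last day of the objection period.
From Wednesday, 2028-03-22, 7 business days (Mar 23, Mar 24, Mar 27, Mar 28, Mar 29, Mar 30, Mar 31, skipping weekends) brings us to Friday, 2028-03-31, which is the last day of the payment period.
The date on which the release becomes due: 59 calendar days after 2028-03-31 is 2028-05-29. 2028-05-29 is a Monday and is not a listed holiday, so no roll-forward applies.

2028-05-29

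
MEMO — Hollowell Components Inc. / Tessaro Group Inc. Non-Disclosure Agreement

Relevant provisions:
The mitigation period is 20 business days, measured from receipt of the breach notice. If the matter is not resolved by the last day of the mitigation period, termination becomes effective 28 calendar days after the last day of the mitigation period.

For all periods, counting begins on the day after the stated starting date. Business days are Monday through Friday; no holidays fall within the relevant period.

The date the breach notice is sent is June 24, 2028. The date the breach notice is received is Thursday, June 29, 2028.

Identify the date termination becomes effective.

The last day of the mitigation period: counting 20 business days from Thursday, June 29, 2028 (Jun 30, Jul 3, Jul 4, Jul 5, …, Jul 25, Jul 26, Jul 27, skipping weekends) reaches Thursday, July 27, 2028.
Adding 28 calendar days to July 27, 2028 gives August 24, 2028, which is the date termination becomes effective.

August 24, 2028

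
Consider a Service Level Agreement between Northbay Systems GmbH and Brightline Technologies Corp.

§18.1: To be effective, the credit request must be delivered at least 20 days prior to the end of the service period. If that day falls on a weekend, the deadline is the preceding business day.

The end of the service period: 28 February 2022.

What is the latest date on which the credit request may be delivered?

28 February 2022 minus 20 days is 8 February 2022. That is a Tuesday, so no adjustment is needed.

8 February 2022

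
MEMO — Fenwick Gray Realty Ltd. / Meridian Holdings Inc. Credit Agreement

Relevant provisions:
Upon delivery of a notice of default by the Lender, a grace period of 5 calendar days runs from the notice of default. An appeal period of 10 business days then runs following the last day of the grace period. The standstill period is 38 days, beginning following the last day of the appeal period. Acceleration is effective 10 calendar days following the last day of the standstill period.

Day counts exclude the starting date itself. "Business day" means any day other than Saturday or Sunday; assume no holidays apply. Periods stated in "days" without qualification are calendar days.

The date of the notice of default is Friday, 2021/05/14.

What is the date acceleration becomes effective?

The last day of the grace period: 5 calendar days after 2021/05/14 is 2021/05/19.
The last day of the appeal period: 10 business days after Wednesday, 2021/05/19, skipping weekends — May 20, May 21, May 24, May 25, May 26, May 27, May 28, May 31, Jun 1, Jun 2 — lands on Wednesday, 2021/06/02.
Adding 38 calendar days to 2021/06/02 gives 2021/07/10, which is the last day of the standstill period.
Adding 10 calendar days to 2021/07/10 gives 2021/07/20, which is the date acceleration becomes effective.

2021/07/20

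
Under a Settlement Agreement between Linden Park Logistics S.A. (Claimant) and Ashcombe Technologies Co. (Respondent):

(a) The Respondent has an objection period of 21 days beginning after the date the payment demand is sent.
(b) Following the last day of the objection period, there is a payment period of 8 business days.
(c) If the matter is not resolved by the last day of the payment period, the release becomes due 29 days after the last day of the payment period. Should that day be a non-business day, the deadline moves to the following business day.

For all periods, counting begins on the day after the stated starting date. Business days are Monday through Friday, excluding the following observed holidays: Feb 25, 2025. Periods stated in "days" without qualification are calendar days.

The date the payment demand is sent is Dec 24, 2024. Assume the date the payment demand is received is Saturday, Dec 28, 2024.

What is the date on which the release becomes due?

Feb 24, 2025

The last day of the objection period: Dec 24, 2024 + 21 days = Jan 14, 2025.
The last day of the payment period: 8 business days after Tuesday, Jan 14, 2025, skipping weekends — Jan 15, Jan 16, Jan 17, Jan 20, Jan 21, Jan 22, Jan 23, Jan 24 — lands on Friday, Jan 24, 2025.
The date on which the release becomes due: 29 calendar days after Jan 24, 2025 is Feb 22, 2025. That falls on a Saturday, so it rolls to the next business day, Monday, Feb 24, 2025.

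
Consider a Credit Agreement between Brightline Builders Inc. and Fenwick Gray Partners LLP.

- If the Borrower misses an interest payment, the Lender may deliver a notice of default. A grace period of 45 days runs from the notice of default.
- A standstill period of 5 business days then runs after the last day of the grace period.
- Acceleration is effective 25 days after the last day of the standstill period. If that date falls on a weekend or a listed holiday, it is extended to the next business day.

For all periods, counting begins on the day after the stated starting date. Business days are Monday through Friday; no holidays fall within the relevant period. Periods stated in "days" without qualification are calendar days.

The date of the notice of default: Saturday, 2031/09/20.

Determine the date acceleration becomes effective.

2031/12/08

Adding 45 calendar days to 2031/09/20 gives 2031/11/04, which is the last day of the grace period.
The last day of the standstill period: counting 5 business days from Tuesday, 2031/11/04 (Nov 5, Nov 6, Nov 7, Nov 10, Nov 11, skipping weekends) reaches Tuesday, 2031/11/11.
Adding 25 calendar days to 2031/11/11 gives 2031/12/06, which is the date acceleration becomes effective. That falls on a Saturday, so it rolls to the next business day, Monday, 2031/12/08.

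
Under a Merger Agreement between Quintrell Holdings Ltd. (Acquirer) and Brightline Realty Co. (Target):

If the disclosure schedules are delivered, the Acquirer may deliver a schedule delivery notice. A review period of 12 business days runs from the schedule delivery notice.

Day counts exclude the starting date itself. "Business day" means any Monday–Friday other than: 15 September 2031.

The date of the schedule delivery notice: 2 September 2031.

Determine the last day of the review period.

The last day of the review period: 12 business days after Tuesday, 2 September 2031, skipping weekends and the listed holiday on Sep 15 — Sep 3, Sep 4, Sep 5, Sep 8, …, Sep 17, Sep 18, Sep 19 — lands on Friday, 19 September 2031.

19 September 2031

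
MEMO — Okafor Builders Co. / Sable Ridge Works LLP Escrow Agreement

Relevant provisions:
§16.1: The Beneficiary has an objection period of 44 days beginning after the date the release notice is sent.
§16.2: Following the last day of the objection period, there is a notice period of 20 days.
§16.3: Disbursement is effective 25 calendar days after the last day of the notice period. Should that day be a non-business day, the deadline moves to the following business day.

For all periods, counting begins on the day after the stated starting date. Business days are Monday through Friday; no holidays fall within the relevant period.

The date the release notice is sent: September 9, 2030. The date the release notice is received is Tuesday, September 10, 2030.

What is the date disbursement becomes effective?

Adding 44 calendar days to September 9, 2030 gives October 23, 2030, which is the last day of the objection period.
Adding 20 calendar days to October 23, 2030 gives November 12, 2030, which is the last day of the notice period.
The date disbursement becomes effective: 25 calendar days after November 12, 2030 is December 7, 2030. That falls on a Saturday, so it rolls to the next business day, Monday, December 9, 2030.

December 9, 2030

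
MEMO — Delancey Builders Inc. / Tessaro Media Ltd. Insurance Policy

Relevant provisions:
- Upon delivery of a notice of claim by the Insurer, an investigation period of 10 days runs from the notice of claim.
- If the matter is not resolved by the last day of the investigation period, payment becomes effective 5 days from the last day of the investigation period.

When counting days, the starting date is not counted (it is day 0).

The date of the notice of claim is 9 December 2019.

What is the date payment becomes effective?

24 December 2019

The last day of the investigation period: 9 December 2019 + 10 days = 19 December 2019.
The date payment becomes effective: 5 calendar days after 19 December 2019 is 24 December 2019.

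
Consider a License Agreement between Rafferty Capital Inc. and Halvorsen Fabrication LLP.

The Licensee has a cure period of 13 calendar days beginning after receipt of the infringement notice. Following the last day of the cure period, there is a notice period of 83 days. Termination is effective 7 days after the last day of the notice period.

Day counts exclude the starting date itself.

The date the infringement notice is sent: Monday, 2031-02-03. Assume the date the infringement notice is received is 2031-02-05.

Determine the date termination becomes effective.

2031-05-19

The last day of the cure period: 13 calendar days after 2031-02-05 is 2031-02-18.
Adding 83 calendar days to 2031-02-18 gives 2031-05-12, which is the last day of the notice period.
Adding 7 calendar days to 2031-05-12 gives 2031-05-19, which is the date termination becomes effective.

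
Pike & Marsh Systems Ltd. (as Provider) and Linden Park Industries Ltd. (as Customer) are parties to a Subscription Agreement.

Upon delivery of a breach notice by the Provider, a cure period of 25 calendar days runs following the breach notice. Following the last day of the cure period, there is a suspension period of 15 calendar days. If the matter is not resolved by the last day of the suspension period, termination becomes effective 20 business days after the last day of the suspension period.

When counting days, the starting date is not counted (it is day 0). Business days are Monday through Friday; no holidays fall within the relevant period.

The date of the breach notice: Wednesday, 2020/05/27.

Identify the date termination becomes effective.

2020/08/03

Adding 25 calendar days to 2020/05/27 gives 2020/06/21, which is the last day of the cure period.
Adding 15 calendar days to 2020/06/21 gives 2020/07/06, which is the last day of the suspension period.
From Monday, 2020/07/06, 20 business days (Jul 7, Jul 8, Jul 9, Jul 10, …, Jul 30, Jul 31, Aug 3, skipping weekends) brings us to Monday, 2020/08/03, which is the date termination becomes effective.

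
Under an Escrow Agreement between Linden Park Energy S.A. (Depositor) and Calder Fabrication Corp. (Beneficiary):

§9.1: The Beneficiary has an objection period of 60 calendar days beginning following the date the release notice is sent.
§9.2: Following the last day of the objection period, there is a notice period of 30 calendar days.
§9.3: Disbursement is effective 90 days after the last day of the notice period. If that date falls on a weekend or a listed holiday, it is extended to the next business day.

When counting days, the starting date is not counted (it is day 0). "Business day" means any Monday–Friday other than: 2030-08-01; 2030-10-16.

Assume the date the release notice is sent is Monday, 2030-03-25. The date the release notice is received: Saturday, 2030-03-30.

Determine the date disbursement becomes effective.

Adding 60 calendar days to 2030-03-25 gives 2030-05-24, which is the last day of the objection period.
Adding 30 calendar days to 2030-05-24 gives 2030-06-23, which is the last day of the notice period.
The date disbursement becomes effective: 90 calendar days after 2030-06-23 is 2030-09-21. That falls on a Saturday, so it rolls to the next business day, Monday, 2030-09-23.

2030-09-23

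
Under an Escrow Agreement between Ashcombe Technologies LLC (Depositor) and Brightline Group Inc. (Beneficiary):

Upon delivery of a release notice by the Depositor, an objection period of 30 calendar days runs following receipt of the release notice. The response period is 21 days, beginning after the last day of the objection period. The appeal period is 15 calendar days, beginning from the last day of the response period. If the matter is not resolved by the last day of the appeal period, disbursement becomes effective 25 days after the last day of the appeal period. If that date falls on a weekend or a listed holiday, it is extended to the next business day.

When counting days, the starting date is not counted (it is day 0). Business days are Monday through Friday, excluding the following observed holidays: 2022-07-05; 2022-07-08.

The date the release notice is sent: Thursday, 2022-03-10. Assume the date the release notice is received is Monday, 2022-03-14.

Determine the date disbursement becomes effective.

The last day of the objection period: 2022-03-14 + 30 days = 2022-04-13.
The last day of the response period: 2022-04-13 + 21 days = 2022-05-04.
The last day of the appeal period: 2022-05-04 + 15 days = 2022-05-19.
The date disbursement becomes effective: 25 calendar days after 2022-05-19 is 2022-06-13. 2022-06-13 is a Monday and is not a listed holiday, so no roll-forward applies.

2022-06-13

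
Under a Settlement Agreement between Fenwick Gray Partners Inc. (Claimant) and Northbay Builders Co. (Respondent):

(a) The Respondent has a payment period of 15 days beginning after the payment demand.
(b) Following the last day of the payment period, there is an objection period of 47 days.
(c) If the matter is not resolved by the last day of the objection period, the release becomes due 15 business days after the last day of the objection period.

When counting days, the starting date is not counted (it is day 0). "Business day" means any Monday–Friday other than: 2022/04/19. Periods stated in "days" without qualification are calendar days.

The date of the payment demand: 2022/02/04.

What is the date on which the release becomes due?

Adding 15 calendar days to 2022/02/04 gives 2022/02/19, which is the last day of the payment period.
The last day of the objection period: 2022/02/19 + 47 days = 2022/04/07.
From Thursday, 2022/04/07, 15 business days (Apr 8, Apr 11, Apr 12, Apr 13, …, Apr 27, Apr 28, Apr 29, skipping weekends and the listed holiday on Apr 19) brings us to Friday, 2022/04/29, which is the date on which the release becomes due.

2022/04/29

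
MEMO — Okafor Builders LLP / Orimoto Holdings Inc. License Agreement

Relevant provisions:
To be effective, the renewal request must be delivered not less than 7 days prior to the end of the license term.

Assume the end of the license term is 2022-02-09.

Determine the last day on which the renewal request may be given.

2022-02-02

Counting back 7 calendar days from 2022-02-09 gives 2022-02-02.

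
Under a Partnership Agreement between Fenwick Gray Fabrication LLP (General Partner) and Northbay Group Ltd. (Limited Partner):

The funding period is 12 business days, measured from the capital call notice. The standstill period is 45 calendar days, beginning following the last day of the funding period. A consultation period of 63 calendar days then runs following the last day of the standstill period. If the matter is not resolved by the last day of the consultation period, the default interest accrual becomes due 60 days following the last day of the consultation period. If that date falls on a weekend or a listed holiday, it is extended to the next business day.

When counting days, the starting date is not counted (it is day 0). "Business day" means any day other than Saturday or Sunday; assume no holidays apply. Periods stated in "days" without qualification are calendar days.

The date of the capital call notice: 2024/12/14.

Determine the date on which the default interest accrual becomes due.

The last day of the funding period: counting 12 business days from Saturday, 2024/12/14 (Dec 16, Dec 17, Dec 18, Dec 19, …, Dec 27, Dec 30, Dec 31, skipping weekends) reaches Tuesday, 2024/12/31.
Adding 45 calendar days to 2024/12/31 gives 2025/02/14, which is the last day of the standstill period.
The last day of the consultation period: 63 calendar days after 2025/02/14 is 2025/04/18.
The date on which the default interest accrual becomes due: 2025/04/18 + 60 days = 2025/06/17. 2025/06/17 is a Tuesday, so no roll-forward applies.

2025/06/17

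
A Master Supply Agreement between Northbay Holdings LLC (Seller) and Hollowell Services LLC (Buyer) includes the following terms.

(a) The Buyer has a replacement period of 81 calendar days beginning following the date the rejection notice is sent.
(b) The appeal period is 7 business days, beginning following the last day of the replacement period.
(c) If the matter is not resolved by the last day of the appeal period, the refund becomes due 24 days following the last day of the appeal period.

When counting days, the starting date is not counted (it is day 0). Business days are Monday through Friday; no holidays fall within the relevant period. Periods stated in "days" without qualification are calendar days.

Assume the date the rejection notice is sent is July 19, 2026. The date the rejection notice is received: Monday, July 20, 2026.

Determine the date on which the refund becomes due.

The last day of the replacement period: July 19, 2026 + 81 days = October 8, 2026.
From Thursday, October 8, 2026, 7 business days (Oct 9, Oct 12, Oct 13, Oct 14, Oct 15, Oct 16, Oct 19, skipping weekends) brings us to Monday, October 19, 2026, which is the last day of the appeal period.
Adding 24 calendar days to October 19, 2026 gives November 12, 2026, which is the date on which the refund becomes due.

November 12, 2026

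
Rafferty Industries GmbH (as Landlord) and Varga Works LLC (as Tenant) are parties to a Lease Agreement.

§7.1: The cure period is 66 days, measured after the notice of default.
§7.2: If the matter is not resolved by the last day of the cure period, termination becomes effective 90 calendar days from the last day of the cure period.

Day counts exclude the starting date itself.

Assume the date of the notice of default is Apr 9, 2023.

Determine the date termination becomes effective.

Sep 12, 2023

The last day of the cure period: 66 calendar days after Apr 9, 2023 is Jun 14, 2023.
The date termination becomes effective: 90 calendar days after Jun 14, 2023 is Sep 12, 2023.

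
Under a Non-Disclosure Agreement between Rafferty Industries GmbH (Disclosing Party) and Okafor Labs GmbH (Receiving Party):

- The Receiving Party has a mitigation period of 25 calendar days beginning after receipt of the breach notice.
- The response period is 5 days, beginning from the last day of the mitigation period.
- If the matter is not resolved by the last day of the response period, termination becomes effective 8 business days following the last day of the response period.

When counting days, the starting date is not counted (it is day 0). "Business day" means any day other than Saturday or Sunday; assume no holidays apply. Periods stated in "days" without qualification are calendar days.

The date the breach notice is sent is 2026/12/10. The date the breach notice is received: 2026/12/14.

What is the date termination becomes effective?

Adding 25 calendar days to 2026/12/14 gives 2027/01/08, which is the last day of the mitigation period.
The last day of the response period: 5 calendar days after 2027/01/08 is 2027/01/13.
The date termination becomes effective: 8 business days after Wednesday, 2027/01/13, skipping weekends — Jan 14, Jan 15, Jan 18, Jan 19, Jan 20, Jan 21, Jan 22, Jan 25 — lands on Monday, 2027/01/25.

2027/01/25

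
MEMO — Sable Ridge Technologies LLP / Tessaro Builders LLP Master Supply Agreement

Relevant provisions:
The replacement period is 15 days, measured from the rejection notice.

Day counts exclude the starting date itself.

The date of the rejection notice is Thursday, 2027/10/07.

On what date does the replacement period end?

2027/10/22

The last day of the replacement period: 2027/10/07 + 15 days = 2027/10/22.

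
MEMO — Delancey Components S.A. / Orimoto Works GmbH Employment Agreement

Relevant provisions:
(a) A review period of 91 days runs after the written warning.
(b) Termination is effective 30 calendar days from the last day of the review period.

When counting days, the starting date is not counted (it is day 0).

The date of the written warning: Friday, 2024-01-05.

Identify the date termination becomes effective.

2024-05-05

The last day of the review period: 91 calendar days after 2024-01-05 is 2024-04-05.
The date termination becomes effective: 2024-04-05 + 30 days = 2024-05-05.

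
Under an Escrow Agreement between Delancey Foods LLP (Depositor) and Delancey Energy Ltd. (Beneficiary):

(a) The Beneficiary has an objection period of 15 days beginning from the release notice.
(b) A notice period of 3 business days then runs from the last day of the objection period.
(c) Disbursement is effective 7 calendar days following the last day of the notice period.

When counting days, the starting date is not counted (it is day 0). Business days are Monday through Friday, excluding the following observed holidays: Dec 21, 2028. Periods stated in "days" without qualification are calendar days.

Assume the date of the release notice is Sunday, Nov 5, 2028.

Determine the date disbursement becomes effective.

Nov 30, 2028

The last day of the objection period: Nov 5, 2028 + 15 days = Nov 20, 2028.
From Monday, Nov 20, 2028, 3 business days (Nov 21, Nov 22, Nov 23, skipping weekends) brings us to Thursday, Nov 23, 2028, which is the last day of the notice period.
The date disbursement becomes effective: 7 calendar days after Nov 23, 2028 is Nov 30, 2028.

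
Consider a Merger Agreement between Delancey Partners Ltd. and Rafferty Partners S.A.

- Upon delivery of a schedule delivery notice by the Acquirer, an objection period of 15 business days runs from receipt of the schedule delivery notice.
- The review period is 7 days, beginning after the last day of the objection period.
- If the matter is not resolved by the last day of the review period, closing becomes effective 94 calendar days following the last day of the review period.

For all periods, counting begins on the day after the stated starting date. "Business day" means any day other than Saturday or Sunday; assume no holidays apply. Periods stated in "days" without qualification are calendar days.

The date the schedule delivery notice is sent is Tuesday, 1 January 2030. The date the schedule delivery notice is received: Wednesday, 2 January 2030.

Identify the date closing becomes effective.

4 May 2030

From Wednesday, 2 January 2030, 15 business days (Jan 3, Jan 4, Jan 7, Jan 8, …, Jan 21, Jan 22, Jan 23, skipping weekends) brings us to Wednesday, 23 January 2030, which is the last day of the objection period.
The last day of the review period: 7 calendar days after 23 January 2030 is 30 January 2030.
The date closing becomes effective: 30 January 2030 + 94 days = 4 May 2030.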